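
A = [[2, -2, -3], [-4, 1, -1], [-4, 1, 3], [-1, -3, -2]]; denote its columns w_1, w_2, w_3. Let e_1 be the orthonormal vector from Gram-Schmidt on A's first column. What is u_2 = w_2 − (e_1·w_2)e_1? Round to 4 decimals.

e_1 = w_1/‖w_1‖ = (2, -4, -4, -1)/6.0828 = (0.3288, -0.6576, -0.6576, -0.1644).
r_{12} = e_1·w_2 = -1.4796.
u_2 = w_2 + 1.4796·e_1 = (-1.5135, 0.0270, 0.0270, -3.2432).

u_2 = (-1.5135, 0.0270, 0.0270, -3.2432)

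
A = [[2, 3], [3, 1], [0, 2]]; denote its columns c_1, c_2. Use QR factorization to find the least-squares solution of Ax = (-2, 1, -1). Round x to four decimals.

x = (0.4851, -0.8119)

q_1 = c_1/‖c_1‖ = (2, 3, 0)/3.6056 = (0.5547, 0.8321, 0.0000).
r_{12} = q_1·c_2 = 2.4962.
u_2 = c_2 − 2.4962·q_1 = (1.6154, -1.0769, 2.0000).
‖u_2‖ = 2.7873, so q_2 = (0.5795, -0.3864, 0.7175).
Qᵀb = (-0.2774, -2.2630).
Back-substitute: x_2 = -2.2630/2.7873 = -0.8119.
x_1 = (-0.2774 − 2.4962·(-0.8119))/3.6056 = 0.4851.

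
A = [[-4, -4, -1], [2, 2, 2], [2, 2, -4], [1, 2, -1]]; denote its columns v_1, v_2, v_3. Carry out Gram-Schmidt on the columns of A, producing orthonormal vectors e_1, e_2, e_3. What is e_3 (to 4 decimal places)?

v_1 = (-4, 2, 2, 1); ‖v_1‖ = 5.0000, so e_1 = (-0.8000, 0.4000, 0.4000, 0.2000).
e_1·v_2 = (-0.8000)·(-4) + 0.4000·2 + 0.4000·2 + 0.2000·2 = 5.2000.
u_2 = v_2 − 5.2000·e_1 = (0.1600, -0.0800, -0.0800, 0.9600).
‖u_2‖ = 0.9798, so e_2 = (0.1633, -0.0816, -0.0816, 0.9798).
e_1·v_3 = (-0.8000)·(-1) + 0.4000·2 + 0.4000·(-4) + 0.2000·(-1) = -0.2000; e_2·v_3 = 0.1633·(-1) + (-0.0816)·2 + (-0.0816)·(-4) + 0.9798·(-1) = -0.9798.
u_3 = v_3 + 0.2000·e_1 + 0.9798·e_2 = (-1.0000, 2.0000, -4.0000, 0.0000).
‖u_3‖ = 4.5826, so e_3 = (-0.2182, 0.4364, -0.8729, 0.0000).

e_3 = (-0.2182, 0.4364, -0.8729, 0.0000)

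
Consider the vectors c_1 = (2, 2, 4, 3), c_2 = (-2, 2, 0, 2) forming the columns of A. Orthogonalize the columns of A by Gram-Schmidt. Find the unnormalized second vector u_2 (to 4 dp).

e_1 = c_1/‖c_1‖ = (2, 2, 4, 3)/5.7446 = (0.3482, 0.3482, 0.6963, 0.5222).
r_{12} = e_1·c_2 = 1.0445.
u_2 = c_2 − 1.0445·e_1 = (-2.3636, 1.6364, -0.7273, 1.4545).

u_2 = (-2.3636, 1.6364, -0.7273, 1.4545)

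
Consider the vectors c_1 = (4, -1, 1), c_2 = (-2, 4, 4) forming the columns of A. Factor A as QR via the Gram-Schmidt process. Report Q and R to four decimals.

c_1 = (4, -1, 1); ‖c_1‖ = 4.2426, so q_1 = (0.9428, -0.2357, 0.2357).
q_1·c_2 = 0.9428·(-2) + (-0.2357)·4 + 0.2357·4 = -1.8856.
u_2 = c_2 + 1.8856·q_1 = (-0.2222, 3.5556, 4.4444).
‖u_2‖ = 5.6960, so q_2 = (-0.0390, 0.6242, 0.7803).

Q = [[0.9428, -0.0390], [-0.2357, 0.6242], [0.2357, 0.7803]], R = [[4.2426, -1.8856], [0.0000, 5.6960]]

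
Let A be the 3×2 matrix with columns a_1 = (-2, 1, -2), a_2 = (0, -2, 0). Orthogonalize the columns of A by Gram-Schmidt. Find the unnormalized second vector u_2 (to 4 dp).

u_2 = (-0.4444, -1.7778, -0.4444)

a_1 = (-2, 1, -2); ‖a_1‖ = 3.0000, so q_1 = (-0.6667, 0.3333, -0.6667).
q_1·a_2 = (-0.6667)·0 + 0.3333·(-2) + (-0.6667)·0 = -0.6667.
u_2 = a_2 + 0.6667·q_1 = (-0.4444, -1.7778, -0.4444).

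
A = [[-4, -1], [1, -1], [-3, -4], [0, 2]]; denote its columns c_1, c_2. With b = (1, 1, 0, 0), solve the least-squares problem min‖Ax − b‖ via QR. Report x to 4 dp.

c_1 = (-4, 1, -3, 0); ‖c_1‖ = 5.0990, so e_1 = (-0.7845, 0.1961, -0.5883, 0.0000).
e_1·c_2 = (-0.7845)·(-1) + 0.1961·(-1) + (-0.5883)·(-4) + 0.0000·2 = 2.9417.
u_2 = c_2 − 2.9417·e_1 = (1.3077, -1.5769, -2.2692, 2.0000).
‖u_2‖ = 3.6532, so e_2 = (0.3580, -0.4317, -0.6212, 0.5475).
Qᵀb = (-0.5883, -0.0737).
Back-substitute: x_2 = -0.0737/3.6532 = -0.0202.
x_1 = (-0.5883 − 2.9417·(-0.0202))/5.0990 = -0.1037.

x = (-0.1037, -0.0202)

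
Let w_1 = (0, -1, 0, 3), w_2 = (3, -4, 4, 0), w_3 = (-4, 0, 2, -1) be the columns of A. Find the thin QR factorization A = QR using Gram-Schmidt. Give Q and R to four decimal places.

Q = [[0.0000, 0.4779, -0.8489], [-0.3162, -0.5735, -0.1246], [0.0000, 0.6373, 0.5120], [0.9487, -0.1912, -0.0415]], R = [[3.1623, 1.2649, -0.9487], [0.0000, 6.2769, -0.4461], [0.0000, 0.0000, 4.4611]]

w_1 = (0, -1, 0, 3); ‖w_1‖ = 3.1623, so e_1 = (0.0000, -0.3162, 0.0000, 0.9487).
e_1·w_2 = 0.0000·3 + (-0.3162)·(-4) + 0.0000·4 + 0.9487·0 = 1.2649.
u_2 = w_2 − 1.2649·e_1 = (3.0000, -3.6000, 4.0000, -1.2000).
‖u_2‖ = 6.2769, so e_2 = (0.4779, -0.5735, 0.6373, -0.1912).
e_1·w_3 = 0.0000·(-4) + (-0.3162)·0 + 0.0000·2 + 0.9487·(-1) = -0.9487; e_2·w_3 = 0.4779·(-4) + (-0.5735)·0 + 0.6373·2 + (-0.1912)·(-1) = -0.4461.
u_3 = w_3 + 0.9487·e_1 + 0.4461·e_2 = (-3.7868, -0.5558, 2.2843, -0.1853).
‖u_3‖ = 4.4611, so e_3 = (-0.8489, -0.1246, 0.5120, -0.0415).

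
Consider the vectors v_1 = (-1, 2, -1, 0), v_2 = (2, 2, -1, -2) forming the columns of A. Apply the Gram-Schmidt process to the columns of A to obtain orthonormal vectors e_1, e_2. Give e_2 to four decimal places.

e_2 = (0.7372, 0.2949, -0.1474, -0.5898)

v_1 = (-1, 2, -1, 0); ‖v_1‖ = 2.4495, so e_1 = (-0.4082, 0.8165, -0.4082, 0.0000).
e_1·v_2 = (-0.4082)·2 + 0.8165·2 + (-0.4082)·(-1) + 0.0000·(-2) = 1.2247.
u_2 = v_2 − 1.2247·e_1 = (2.5000, 1.0000, -0.5000, -2.0000).
‖u_2‖ = 3.3912, so e_2 = (0.7372, 0.2949, -0.1474, -0.5898).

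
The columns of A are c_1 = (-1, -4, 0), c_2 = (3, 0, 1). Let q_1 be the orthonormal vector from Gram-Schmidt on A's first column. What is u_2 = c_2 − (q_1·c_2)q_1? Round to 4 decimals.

c_1 = (-1, -4, 0); ‖c_1‖ = 4.1231, so q_1 = (-0.2425, -0.9701, 0.0000).
q_1·c_2 = (-0.2425)·3 + (-0.9701)·0 + 0.0000·1 = -0.7276.
u_2 = c_2 + 0.7276·q_1 = (2.8235, -0.7059, 1.0000).

u_2 = (2.8235, -0.7059, 1.0000)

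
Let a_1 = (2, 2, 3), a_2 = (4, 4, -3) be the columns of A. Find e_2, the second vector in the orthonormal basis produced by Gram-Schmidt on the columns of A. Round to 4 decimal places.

a_1 = (2, 2, 3); ‖a_1‖ = 4.1231, so e_1 = (0.4851, 0.4851, 0.7276).
e_1·a_2 = 0.4851·4 + 0.4851·4 + 0.7276·(-3) = 1.6977.
u_2 = a_2 − 1.6977·e_1 = (3.1765, 3.1765, -4.2353).
‖u_2‖ = 6.1739, so e_2 = (0.5145, 0.5145, -0.6860).

e_2 = (0.5145, 0.5145, -0.6860)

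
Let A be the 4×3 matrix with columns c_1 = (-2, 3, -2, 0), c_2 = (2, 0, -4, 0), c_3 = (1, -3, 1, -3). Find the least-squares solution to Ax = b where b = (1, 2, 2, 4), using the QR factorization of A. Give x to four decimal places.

x = (-1.0667, -0.2333, -1.4667)

c_1 = (-2, 3, -2, 0); ‖c_1‖ = 4.1231, so q_1 = (-0.4851, 0.7276, -0.4851, 0.0000).
q_1·c_2 = (-0.4851)·2 + 0.7276·0 + (-0.4851)·(-4) + 0.0000·0 = 0.9701.
u_2 = c_2 − 0.9701·q_1 = (2.4706, -0.7059, -3.5294, 0.0000).
‖u_2‖ = 4.3656, so q_2 = (0.5659, -0.1617, -0.8085, 0.0000).
q_1·c_3 = (-0.4851)·1 + 0.7276·(-3) + (-0.4851)·1 + 0.0000·(-3) = -3.1530; q_2·c_3 = 0.5659·1 + (-0.1617)·(-3) + (-0.8085)·1 + 0.0000·(-3) = 0.2425.
u_3 = c_3 + 3.1530·q_1 − 0.2425·q_2 = (-0.6667, -0.6667, -0.3333, -3.0000).
‖u_3‖ = 3.1623, so q_3 = (-0.2108, -0.2108, -0.1054, -0.9487).
Qᵀb = (0.0000, -1.3744, -4.6380).
Back-substitute: x_3 = -4.6380/3.1623 = -1.4667.
x_2 = (-1.3744 − 0.2425·(-1.4667))/4.3656 = -0.2333.
x_1 = (0.0000 − 0.9701·(-0.2333) + 3.1530·(-1.4667))/4.1231 = -1.0667.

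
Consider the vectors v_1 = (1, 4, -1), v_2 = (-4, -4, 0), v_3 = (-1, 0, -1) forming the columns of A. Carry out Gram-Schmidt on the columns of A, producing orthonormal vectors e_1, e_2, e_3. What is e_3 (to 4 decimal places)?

v_1 = (1, 4, -1); ‖v_1‖ = 4.2426, so e_1 = (0.2357, 0.9428, -0.2357).
e_1·v_2 = 0.2357·(-4) + 0.9428·(-4) + (-0.2357)·0 = -4.7140.
u_2 = v_2 + 4.7140·e_1 = (-2.8889, 0.4444, -1.1111).
‖u_2‖ = 3.1269, so e_2 = (-0.9239, 0.1421, -0.3553).
e_1·v_3 = 0.2357·(-1) + 0.9428·0 + (-0.2357)·(-1) = 0.0000; e_2·v_3 = (-0.9239)·(-1) + 0.1421·0 + (-0.3553)·(-1) = 1.2792.
u_3 = v_3 + 0.0000·e_1 − 1.2792·e_2 = (0.1818, -0.1818, -0.5455).
‖u_3‖ = 0.6030, so e_3 = (0.3015, -0.3015, -0.9045).

e_3 = (0.3015, -0.3015, -0.9045)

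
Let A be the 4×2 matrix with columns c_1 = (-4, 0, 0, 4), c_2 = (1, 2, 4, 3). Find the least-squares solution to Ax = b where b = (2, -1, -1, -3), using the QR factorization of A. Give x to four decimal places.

c_1 = (-4, 0, 0, 4); ‖c_1‖ = 5.6569, so q_1 = (-0.7071, 0.0000, 0.0000, 0.7071).
q_1·c_2 = (-0.7071)·1 + 0.0000·2 + 0.0000·4 + 0.7071·3 = 1.4142.
u_2 = c_2 − 1.4142·q_1 = (2.0000, 2.0000, 4.0000, 2.0000).
‖u_2‖ = 5.2915, so q_2 = (0.3780, 0.3780, 0.7559, 0.3780).
Qᵀb = (-3.5355, -1.5119).
Back-substitute: x_2 = -1.5119/5.2915 = -0.2857.
x_1 = (-3.5355 − 1.4142·(-0.2857))/5.6569 = -0.5536.

x = (-0.5536, -0.2857)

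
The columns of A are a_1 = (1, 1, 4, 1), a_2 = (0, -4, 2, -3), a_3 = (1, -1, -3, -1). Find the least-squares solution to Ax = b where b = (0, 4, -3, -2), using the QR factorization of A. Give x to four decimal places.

x = (-0.2563, -0.5550, 0.3519)

q_1 = a_1/‖a_1‖ = (1, 1, 4, 1)/4.3589 = (0.2294, 0.2294, 0.9177, 0.2294).
r_{12} = q_1·a_2 = 0.2294.
u_2 = a_2 − 0.2294·q_1 = (-0.0526, -4.0526, 1.7895, -3.0526).
‖u_2‖ = 5.3803, so q_2 = (-0.0098, -0.7532, 0.3326, -0.5674).
r_{13} = q_1·a_3 = -2.9824; r_{23} = q_2·a_3 = 0.3130.
u_3 = a_3 + 2.9824·q_1 − 0.3130·q_2 = (1.6873, -0.0800, -0.3673, -0.1382).
‖u_3‖ = 1.7341, so q_3 = (0.9730, -0.0461, -0.2118, -0.0797).
Qᵀb = (-2.2942, -2.8760, 0.6102).
Back-substitute: x_3 = 0.6102/1.7341 = 0.3519.
x_2 = (-2.8760 − 0.3130·0.3519)/5.3803 = -0.5550.
x_1 = (-2.2942 − 0.2294·(-0.5550) + 2.9824·0.3519)/4.3589 = -0.2563.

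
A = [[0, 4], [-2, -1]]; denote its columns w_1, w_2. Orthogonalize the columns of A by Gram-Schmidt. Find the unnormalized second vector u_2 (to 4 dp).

w_1 = (0, -2); ‖w_1‖ = 2.0000, so q_1 = (0.0000, -1.0000).
q_1·w_2 = 0.0000·4 + (-1.0000)·(-1) = 1.0000.
u_2 = w_2 − 1.0000·q_1 = (4.0000, 0.0000).

u_2 = (4.0000, 0.0000)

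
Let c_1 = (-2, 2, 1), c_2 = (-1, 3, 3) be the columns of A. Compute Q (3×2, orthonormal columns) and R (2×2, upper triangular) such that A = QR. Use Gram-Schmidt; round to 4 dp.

c_1 = (-2, 2, 1); ‖c_1‖ = 3.0000, so e_1 = (-0.6667, 0.6667, 0.3333).
e_1·c_2 = (-0.6667)·(-1) + 0.6667·3 + 0.3333·3 = 3.6667.
u_2 = c_2 − 3.6667·e_1 = (1.4444, 0.5556, 1.7778).
‖u_2‖ = 2.3570, so e_2 = (0.6128, 0.2357, 0.7542).

Q = [[-0.6667, 0.6128], [0.6667, 0.2357], [0.3333, 0.7542]], R = [[3.0000, 3.6667], [0.0000, 2.3570]]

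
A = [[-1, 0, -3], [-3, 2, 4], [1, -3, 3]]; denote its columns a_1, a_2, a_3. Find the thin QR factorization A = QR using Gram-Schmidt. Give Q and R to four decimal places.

Q = [[-0.3015, -0.3446, -0.8890], [-0.9045, -0.1915, 0.3810], [0.3015, -0.9190, 0.2540]], R = [[3.3166, -2.7136, -1.8091], [0.0000, 2.3741, -2.4890], [0.0000, 0.0000, 4.9530]]

a_1 = (-1, -3, 1); ‖a_1‖ = 3.3166, so e_1 = (-0.3015, -0.9045, 0.3015).
e_1·a_2 = (-0.3015)·0 + (-0.9045)·2 + 0.3015·(-3) = -2.7136.
u_2 = a_2 + 2.7136·e_1 = (-0.8182, -0.4545, -2.1818).
‖u_2‖ = 2.3741, so e_2 = (-0.3446, -0.1915, -0.9190).
e_1·a_3 = (-0.3015)·(-3) + (-0.9045)·4 + 0.3015·3 = -1.8091; e_2·a_3 = (-0.3446)·(-3) + (-0.1915)·4 + (-0.9190)·3 = -2.4890.
u_3 = a_3 + 1.8091·e_1 + 2.4890·e_2 = (-4.4032, 1.8871, 1.2581).
‖u_3‖ = 4.9530, so e_3 = (-0.8890, 0.3810, 0.2540).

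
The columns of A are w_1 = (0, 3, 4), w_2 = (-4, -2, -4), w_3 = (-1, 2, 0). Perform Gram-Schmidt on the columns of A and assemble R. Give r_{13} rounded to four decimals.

r_{13} = 1.2000

w_1 = (0, 3, 4); ‖w_1‖ = 5.0000, so q_1 = (0.0000, 0.6000, 0.8000).
r_{13} = q_1·w_3 = 1.2000.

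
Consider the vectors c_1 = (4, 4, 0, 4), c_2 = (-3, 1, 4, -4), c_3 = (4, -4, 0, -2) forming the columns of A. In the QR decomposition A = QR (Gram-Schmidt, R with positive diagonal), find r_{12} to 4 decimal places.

r_{12} = -3.4641

c_1 = (4, 4, 0, 4); ‖c_1‖ = 6.9282, so q_1 = (0.5774, 0.5774, 0.0000, 0.5774).
r_{12} = q_1·c_2 = -3.4641.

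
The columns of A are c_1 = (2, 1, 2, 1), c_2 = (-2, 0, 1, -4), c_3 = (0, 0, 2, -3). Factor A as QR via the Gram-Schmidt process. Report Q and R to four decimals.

q_1 = c_1/‖c_1‖ = (2, 1, 2, 1)/3.1623 = (0.6325, 0.3162, 0.6325, 0.3162).
r_{12} = q_1·c_2 = -1.8974.
u_2 = c_2 + 1.8974·q_1 = (-0.8000, 0.6000, 2.2000, -3.4000).
‖u_2‖ = 4.1713, so q_2 = (-0.1918, 0.1438, 0.5274, -0.8151).
r_{13} = q_1·c_3 = 0.3162; r_{23} = q_2·c_3 = 3.5001.
u_3 = c_3 − 0.3162·q_1 − 3.5001·q_2 = (0.4713, -0.6034, -0.0460, -0.2471).
‖u_3‖ = 0.8059, so q_3 = (0.5848, -0.7488, -0.0571, -0.3067).

Q = [[0.6325, -0.1918, 0.5848], [0.3162, 0.1438, -0.7488], [0.6325, 0.5274, -0.0571], [0.3162, -0.8151, -0.3067]], R = [[3.1623, -1.8974, 0.3162], [0.0000, 4.1713, 3.5001], [0.0000, 0.0000, 0.8059]]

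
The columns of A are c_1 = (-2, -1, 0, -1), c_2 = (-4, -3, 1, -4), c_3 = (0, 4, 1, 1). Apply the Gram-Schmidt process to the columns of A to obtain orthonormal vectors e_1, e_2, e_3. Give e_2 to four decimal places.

e_2 = (0.4714, -0.2357, 0.4714, -0.7071)

e_1 = c_1/‖c_1‖ = (-2, -1, 0, -1)/2.4495 = (-0.8165, -0.4082, 0.0000, -0.4082).
r_{12} = e_1·c_2 = 6.1237.
u_2 = c_2 − 6.1237·e_1 = (1.0000, -0.5000, 1.0000, -1.5000).
‖u_2‖ = 2.1213, so e_2 = (0.4714, -0.2357, 0.4714, -0.7071).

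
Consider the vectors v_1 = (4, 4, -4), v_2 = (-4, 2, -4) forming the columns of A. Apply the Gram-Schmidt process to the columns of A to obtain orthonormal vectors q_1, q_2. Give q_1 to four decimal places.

q_1 = (0.5774, 0.5774, -0.5774)

q_1 = v_1/‖v_1‖ = (4, 4, -4)/6.9282 = (0.5774, 0.5774, -0.5774).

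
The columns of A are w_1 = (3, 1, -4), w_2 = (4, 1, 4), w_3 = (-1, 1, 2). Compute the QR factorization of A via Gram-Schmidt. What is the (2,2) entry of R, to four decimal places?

q_1 = w_1/‖w_1‖ = (3, 1, -4)/5.0990 = (0.5883, 0.1961, -0.7845).
r_{12} = q_1·w_2 = -0.5883.
u_2 = w_2 + 0.5883·q_1 = (4.3462, 1.1154, 3.5385).
r_{22} = ‖u_2‖ = 5.7144.

r_{22} = 5.7144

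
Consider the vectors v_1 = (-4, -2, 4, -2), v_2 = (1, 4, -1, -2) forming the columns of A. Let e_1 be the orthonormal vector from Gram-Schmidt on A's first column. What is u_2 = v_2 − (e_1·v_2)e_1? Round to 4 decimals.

v_1 = (-4, -2, 4, -2); ‖v_1‖ = 6.3246, so e_1 = (-0.6325, -0.3162, 0.6325, -0.3162).
e_1·v_2 = (-0.6325)·1 + (-0.3162)·4 + 0.6325·(-1) + (-0.3162)·(-2) = -1.8974.
u_2 = v_2 + 1.8974·e_1 = (-0.2000, 3.4000, 0.2000, -2.6000).

u_2 = (-0.2000, 3.4000, 0.2000, -2.6000)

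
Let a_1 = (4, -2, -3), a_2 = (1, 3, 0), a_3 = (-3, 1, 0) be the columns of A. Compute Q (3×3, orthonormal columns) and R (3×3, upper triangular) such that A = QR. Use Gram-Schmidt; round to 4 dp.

Q = [[0.7428, 0.4063, -0.5322], [-0.3714, 0.9114, 0.1774], [-0.5571, -0.0659, -0.8278]], R = [[5.3852, -0.3714, -2.5997], [0.0000, 3.1404, -0.3075], [0.0000, 0.0000, 1.7739]]

a_1 = (4, -2, -3); ‖a_1‖ = 5.3852, so e_1 = (0.7428, -0.3714, -0.5571).
e_1·a_2 = 0.7428·1 + (-0.3714)·3 + (-0.5571)·0 = -0.3714.
u_2 = a_2 + 0.3714·e_1 = (1.2759, 2.8621, -0.2069).
‖u_2‖ = 3.1404, so e_2 = (0.4063, 0.9114, -0.0659).
e_1·a_3 = 0.7428·(-3) + (-0.3714)·1 + (-0.5571)·0 = -2.5997; e_2·a_3 = 0.4063·(-3) + 0.9114·1 + (-0.0659)·0 = -0.3075.
u_3 = a_3 + 2.5997·e_1 + 0.3075·e_2 = (-0.9441, 0.3147, -1.4685).
‖u_3‖ = 1.7739, so e_3 = (-0.5322, 0.1774, -0.8278).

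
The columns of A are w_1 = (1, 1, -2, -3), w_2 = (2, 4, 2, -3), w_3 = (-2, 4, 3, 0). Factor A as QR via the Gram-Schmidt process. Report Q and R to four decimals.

Q = [[0.2582, 0.2537, -0.8690], [0.2582, 0.6542, 0.4735], [-0.5164, 0.6943, -0.1379], [-0.7746, -0.1602, -0.0399]], R = [[3.8730, 2.8402, -1.0328], [0.0000, 4.9933, 4.1923], [0.0000, 0.0000, 3.2184]]

e_1 = w_1/‖w_1‖ = (1, 1, -2, -3)/3.8730 = (0.2582, 0.2582, -0.5164, -0.7746).
r_{12} = e_1·w_2 = 2.8402.
u_2 = w_2 − 2.8402·e_1 = (1.2667, 3.2667, 3.4667, -0.8000).
‖u_2‖ = 4.9933, so e_2 = (0.2537, 0.6542, 0.6943, -0.1602).
r_{13} = e_1·w_3 = -1.0328; r_{23} = e_2·w_3 = 4.1923.
u_3 = w_3 + 1.0328·e_1 − 4.1923·e_2 = (-2.7968, 1.5241, -0.4439, -0.1283).
‖u_3‖ = 3.2184, so e_3 = (-0.8690, 0.4735, -0.1379, -0.0399).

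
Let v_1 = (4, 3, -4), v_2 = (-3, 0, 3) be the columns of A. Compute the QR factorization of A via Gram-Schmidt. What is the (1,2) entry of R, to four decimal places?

r_{12} = -3.7482

v_1 = (4, 3, -4); ‖v_1‖ = 6.4031, so e_1 = (0.6247, 0.4685, -0.6247).
r_{12} = e_1·v_2 = -3.7482.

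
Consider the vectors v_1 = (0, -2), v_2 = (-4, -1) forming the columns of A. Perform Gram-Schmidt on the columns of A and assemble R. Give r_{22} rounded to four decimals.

r_{22} = 4.0000

v_1 = (0, -2); ‖v_1‖ = 2.0000, so q_1 = (0.0000, -1.0000).
q_1·v_2 = 0.0000·(-4) + (-1.0000)·(-1) = 1.0000.
u_2 = v_2 − 1.0000·q_1 = (-4.0000, 0.0000).
r_{22} = ‖u_2‖ = 4.0000.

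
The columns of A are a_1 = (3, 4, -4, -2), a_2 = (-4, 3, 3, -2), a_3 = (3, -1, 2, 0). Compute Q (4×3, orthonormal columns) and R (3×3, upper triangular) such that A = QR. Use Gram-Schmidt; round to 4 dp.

e_1 = a_1/‖a_1‖ = (3, 4, -4, -2)/6.7082 = (0.4472, 0.5963, -0.5963, -0.2981).
r_{12} = e_1·a_2 = -1.1926.
u_2 = a_2 + 1.1926·e_1 = (-3.4667, 3.7111, 2.2889, -2.3556).
‖u_2‖ = 6.0480, so e_2 = (-0.5732, 0.6136, 0.3785, -0.3895).
r_{13} = e_1·a_3 = -0.4472; r_{23} = e_2·a_3 = -1.5763.
u_3 = a_3 + 0.4472·e_1 + 1.5763·e_2 = (2.2965, 0.2339, 2.3299, -0.7473).
‖u_3‖ = 3.3638, so e_3 = (0.6827, 0.0695, 0.6926, -0.2221).

Q = [[0.4472, -0.5732, 0.6827], [0.5963, 0.6136, 0.0695], [-0.5963, 0.3785, 0.6926], [-0.2981, -0.3895, -0.2221]], R = [[6.7082, -1.1926, -0.4472], [0.0000, 6.0480, -1.5763], [0.0000, 0.0000, 3.3638]]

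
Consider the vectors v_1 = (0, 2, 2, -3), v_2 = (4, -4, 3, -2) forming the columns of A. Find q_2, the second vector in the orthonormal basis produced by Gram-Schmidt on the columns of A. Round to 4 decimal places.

q_1 = v_1/‖v_1‖ = (0, 2, 2, -3)/4.1231 = (0.0000, 0.4851, 0.4851, -0.7276).
r_{12} = q_1·v_2 = 0.9701.
u_2 = v_2 − 0.9701·q_1 = (4.0000, -4.4706, 2.5294, -1.2941).
‖u_2‖ = 6.6377, so q_2 = (0.6026, -0.6735, 0.3811, -0.1950).

q_2 = (0.6026, -0.6735, 0.3811, -0.1950)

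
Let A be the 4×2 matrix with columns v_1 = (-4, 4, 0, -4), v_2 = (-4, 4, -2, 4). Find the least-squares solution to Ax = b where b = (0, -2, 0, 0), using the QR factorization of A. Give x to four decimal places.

x = (-0.1286, -0.1143)

e_1 = v_1/‖v_1‖ = (-4, 4, 0, -4)/6.9282 = (-0.5774, 0.5774, 0.0000, -0.5774).
r_{12} = e_1·v_2 = 2.3094.
u_2 = v_2 − 2.3094·e_1 = (-2.6667, 2.6667, -2.0000, 5.3333).
‖u_2‖ = 6.8313, so e_2 = (-0.3904, 0.3904, -0.2928, 0.7807).
Qᵀb = (-1.1547, -0.7807).
Back-substitute: x_2 = -0.7807/6.8313 = -0.1143.
x_1 = (-1.1547 − 2.3094·(-0.1143))/6.9282 = -0.1286.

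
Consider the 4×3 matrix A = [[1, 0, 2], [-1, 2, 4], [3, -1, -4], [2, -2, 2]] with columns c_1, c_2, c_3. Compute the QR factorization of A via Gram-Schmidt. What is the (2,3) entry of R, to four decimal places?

c_1 = (1, -1, 3, 2); ‖c_1‖ = 3.8730, so q_1 = (0.2582, -0.2582, 0.7746, 0.5164).
q_1·c_2 = 0.2582·0 + (-0.2582)·2 + 0.7746·(-1) + 0.5164·(-2) = -2.3238.
u_2 = c_2 + 2.3238·q_1 = (0.6000, 1.4000, 0.8000, -0.8000).
‖u_2‖ = 1.8974, so q_2 = (0.3162, 0.7379, 0.4216, -0.4216).
r_{23} = q_2·c_3 = 1.0541.

r_{23} = 1.0541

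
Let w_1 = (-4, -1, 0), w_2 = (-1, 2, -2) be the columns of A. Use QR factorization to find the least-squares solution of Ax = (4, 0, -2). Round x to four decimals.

x = (-0.9664, 0.2148)

w_1 = (-4, -1, 0); ‖w_1‖ = 4.1231, so q_1 = (-0.9701, -0.2425, 0.0000).
q_1·w_2 = (-0.9701)·(-1) + (-0.2425)·2 + 0.0000·(-2) = 0.4851.
u_2 = w_2 − 0.4851·q_1 = (-0.5294, 2.1176, -2.0000).
‖u_2‖ = 2.9605, so q_2 = (-0.1788, 0.7153, -0.6756).
Qᵀb = (-3.8806, 0.6358).
Back-substitute: x_2 = 0.6358/2.9605 = 0.2148.
x_1 = (-3.8806 − 0.4851·0.2148)/4.1231 = -0.9664.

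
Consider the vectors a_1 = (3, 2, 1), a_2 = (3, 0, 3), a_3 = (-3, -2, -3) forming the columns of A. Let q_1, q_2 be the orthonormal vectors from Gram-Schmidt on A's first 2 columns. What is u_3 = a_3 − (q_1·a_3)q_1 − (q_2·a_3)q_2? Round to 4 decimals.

u_3 = (0.6667, -0.6667, -0.6667)

a_1 = (3, 2, 1); ‖a_1‖ = 3.7417, so q_1 = (0.8018, 0.5345, 0.2673).
q_1·a_2 = 0.8018·3 + 0.5345·0 + 0.2673·3 = 3.2071.
u_2 = a_2 − 3.2071·q_1 = (0.4286, -1.7143, 2.1429).
‖u_2‖ = 2.7775, so q_2 = (0.1543, -0.6172, 0.7715).
q_1·a_3 = 0.8018·(-3) + 0.5345·(-2) + 0.2673·(-3) = -4.2762; q_2·a_3 = 0.1543·(-3) + (-0.6172)·(-2) + 0.7715·(-3) = -1.5430.
u_3 = a_3 + 4.2762·q_1 + 1.5430·q_2 = (0.6667, -0.6667, -0.6667).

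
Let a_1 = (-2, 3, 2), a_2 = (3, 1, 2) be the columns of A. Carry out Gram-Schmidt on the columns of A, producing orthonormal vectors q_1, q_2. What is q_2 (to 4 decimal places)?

a_1 = (-2, 3, 2); ‖a_1‖ = 4.1231, so q_1 = (-0.4851, 0.7276, 0.4851).
q_1·a_2 = (-0.4851)·3 + 0.7276·1 + 0.4851·2 = 0.2425.
u_2 = a_2 − 0.2425·q_1 = (3.1176, 0.8235, 1.8824).
‖u_2‖ = 3.7338, so q_2 = (0.8350, 0.2206, 0.5041).

q_2 = (0.8350, 0.2206, 0.5041)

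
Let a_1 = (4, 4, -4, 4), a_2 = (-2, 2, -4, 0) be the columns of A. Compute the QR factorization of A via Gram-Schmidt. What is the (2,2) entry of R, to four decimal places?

r_{22} = 4.4721

a_1 = (4, 4, -4, 4); ‖a_1‖ = 8.0000, so e_1 = (0.5000, 0.5000, -0.5000, 0.5000).
e_1·a_2 = 0.5000·(-2) + 0.5000·2 + (-0.5000)·(-4) + 0.5000·0 = 2.0000.
u_2 = a_2 − 2.0000·e_1 = (-3.0000, 1.0000, -3.0000, -1.0000).
r_{22} = ‖u_2‖ = 4.4721.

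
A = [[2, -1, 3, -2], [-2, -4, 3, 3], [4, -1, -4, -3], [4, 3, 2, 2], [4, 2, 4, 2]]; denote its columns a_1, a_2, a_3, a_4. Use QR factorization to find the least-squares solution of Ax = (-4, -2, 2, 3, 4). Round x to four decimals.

x = (0.6419, 0.3815, -0.7312, 1.0816)

a_1 = (2, -2, 4, 4, 4); ‖a_1‖ = 7.4833, so q_1 = (0.2673, -0.2673, 0.5345, 0.5345, 0.5345).
q_1·a_2 = 0.2673·(-1) + (-0.2673)·(-4) + 0.5345·(-1) + 0.5345·3 + 0.5345·2 = 2.9399.
u_2 = a_2 − 2.9399·q_1 = (-1.7857, -3.2143, -2.5714, 1.4286, 0.4286).
‖u_2‖ = 4.7283, so q_2 = (-0.3777, -0.6798, -0.5438, 0.3021, 0.0906).
q_1·a_3 = 0.2673·3 + (-0.2673)·3 + 0.5345·(-4) + 0.5345·2 + 0.5345·4 = 1.0690; q_2·a_3 = (-0.3777)·3 + (-0.6798)·3 + (-0.5438)·(-4) + 0.3021·2 + 0.0906·4 = -0.0302.
u_3 = a_3 − 1.0690·q_1 + 0.0302·q_2 = (2.7029, 3.2652, -4.5879, 1.4377, 3.4313).
‖u_3‖ = 7.2702, so q_3 = (0.3718, 0.4491, -0.6310, 0.1978, 0.4720).
q_1·a_4 = 0.2673·(-2) + (-0.2673)·3 + 0.5345·(-3) + 0.5345·2 + 0.5345·2 = -0.8018; q_2·a_4 = (-0.3777)·(-2) + (-0.6798)·3 + (-0.5438)·(-3) + 0.3021·2 + 0.0906·2 = 1.1330; q_3·a_4 = 0.3718·(-2) + 0.4491·3 + (-0.6310)·(-3) + 0.1978·2 + 0.4720·2 = 3.8364.
u_4 = a_4 + 0.8018·q_1 − 1.1330·q_2 − 3.8364·q_3 = (-2.7841, 1.8329, 0.4657, 1.3276, 0.5152).
‖u_4‖ = 3.6545, so q_4 = (-0.7618, 0.5015, 0.1274, 0.3633, 0.1410).
Qᵀb = (4.2762, 3.0515, -1.1663, 3.9528).
Back-substitute: x_4 = 3.9528/3.6545 = 1.0816.
x_3 = (-1.1663 − 3.8364·1.0816)/7.2702 = -0.7312.
x_2 = (3.0515 + 0.0302·(-0.7312) − 1.1330·1.0816)/4.7283 = 0.3815.
x_1 = (4.2762 − 2.9399·0.3815 − 1.0690·(-0.7312) + 0.8018·1.0816)/7.4833 = 0.6419.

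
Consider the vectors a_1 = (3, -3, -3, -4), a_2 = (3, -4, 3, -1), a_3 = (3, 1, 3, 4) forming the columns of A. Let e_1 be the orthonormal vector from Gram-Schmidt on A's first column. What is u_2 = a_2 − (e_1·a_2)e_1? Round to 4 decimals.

a_1 = (3, -3, -3, -4); ‖a_1‖ = 6.5574, so e_1 = (0.4575, -0.4575, -0.4575, -0.6100).
e_1·a_2 = 0.4575·3 + (-0.4575)·(-4) + (-0.4575)·3 + (-0.6100)·(-1) = 2.4400.
u_2 = a_2 − 2.4400·e_1 = (1.8837, -2.8837, 4.1163, 0.4884).

u_2 = (1.8837, -2.8837, 4.1163, 0.4884)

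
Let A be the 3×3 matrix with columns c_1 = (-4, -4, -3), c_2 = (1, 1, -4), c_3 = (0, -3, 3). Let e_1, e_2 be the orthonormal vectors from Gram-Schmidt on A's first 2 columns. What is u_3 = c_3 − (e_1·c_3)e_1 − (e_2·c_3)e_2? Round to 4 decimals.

u_3 = (1.5000, -1.5000, 0.0000)

e_1 = c_1/‖c_1‖ = (-4, -4, -3)/6.4031 = (-0.6247, -0.6247, -0.4685).
r_{12} = e_1·c_2 = 0.6247.
u_2 = c_2 − 0.6247·e_1 = (1.3902, 1.3902, -3.7073).
‖u_2‖ = 4.1964, so e_2 = (0.3313, 0.3313, -0.8835).
r_{13} = e_1·c_3 = 0.4685; r_{23} = e_2·c_3 = -3.6442.
u_3 = c_3 − 0.4685·e_1 + 3.6442·e_2 = (1.5000, -1.5000, 0.0000).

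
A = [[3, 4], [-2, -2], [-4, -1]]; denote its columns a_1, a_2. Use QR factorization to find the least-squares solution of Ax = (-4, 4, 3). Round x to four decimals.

x = (-0.6316, -0.6842)

a_1 = (3, -2, -4); ‖a_1‖ = 5.3852, so q_1 = (0.5571, -0.3714, -0.7428).
q_1·a_2 = 0.5571·4 + (-0.3714)·(-2) + (-0.7428)·(-1) = 3.7139.
u_2 = a_2 − 3.7139·q_1 = (1.9310, -0.6207, 1.7586).
‖u_2‖ = 2.6846, so q_2 = (0.7193, -0.2312, 0.6551).
Qᵀb = (-5.9423, -1.8368).
Back-substitute: x_2 = -1.8368/2.6846 = -0.6842.
x_1 = (-5.9423 − 3.7139·(-0.6842))/5.3852 = -0.6316.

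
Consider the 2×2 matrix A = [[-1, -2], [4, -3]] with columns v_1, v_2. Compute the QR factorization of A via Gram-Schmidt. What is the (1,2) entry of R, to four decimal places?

e_1 = v_1/‖v_1‖ = (-1, 4)/4.1231 = (-0.2425, 0.9701).
r_{12} = e_1·v_2 = -2.4254.

r_{12} = -2.4254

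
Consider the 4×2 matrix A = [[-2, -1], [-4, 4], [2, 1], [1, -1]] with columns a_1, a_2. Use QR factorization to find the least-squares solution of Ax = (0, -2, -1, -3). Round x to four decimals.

a_1 = (-2, -4, 2, 1); ‖a_1‖ = 5.0000, so q_1 = (-0.4000, -0.8000, 0.4000, 0.2000).
q_1·a_2 = (-0.4000)·(-1) + (-0.8000)·4 + 0.4000·1 + 0.2000·(-1) = -2.6000.
u_2 = a_2 + 2.6000·q_1 = (-2.0400, 1.9200, 2.0400, -0.4800).
‖u_2‖ = 3.4986, so q_2 = (-0.5831, 0.5488, 0.5831, -0.1372).
Qᵀb = (0.6000, -1.2691).
Back-substitute: x_2 = -1.2691/3.4986 = -0.3627.
x_1 = (0.6000 + 2.6000·(-0.3627))/5.0000 = -0.0686.

x = (-0.0686, -0.3627)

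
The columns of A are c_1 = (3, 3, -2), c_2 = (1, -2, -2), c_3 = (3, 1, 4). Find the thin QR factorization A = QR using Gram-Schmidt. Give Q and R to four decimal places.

Q = [[0.6396, 0.2886, 0.7125], [0.6396, -0.7139, -0.2850], [-0.4264, -0.6380, 0.6412]], R = [[4.6904, 0.2132, 0.8528], [0.0000, 2.9924, -2.4000], [0.0000, 0.0000, 4.4173]]

c_1 = (3, 3, -2); ‖c_1‖ = 4.6904, so q_1 = (0.6396, 0.6396, -0.4264).
q_1·c_2 = 0.6396·1 + 0.6396·(-2) + (-0.4264)·(-2) = 0.2132.
u_2 = c_2 − 0.2132·q_1 = (0.8636, -2.1364, -1.9091).
‖u_2‖ = 2.9924, so q_2 = (0.2886, -0.7139, -0.6380).
q_1·c_3 = 0.6396·3 + 0.6396·1 + (-0.4264)·4 = 0.8528; q_2·c_3 = 0.2886·3 + (-0.7139)·1 + (-0.6380)·4 = -2.4000.
u_3 = c_3 − 0.8528·q_1 + 2.4000·q_2 = (3.1472, -1.2589, 2.8325).
‖u_3‖ = 4.4173, so q_3 = (0.7125, -0.2850, 0.6412).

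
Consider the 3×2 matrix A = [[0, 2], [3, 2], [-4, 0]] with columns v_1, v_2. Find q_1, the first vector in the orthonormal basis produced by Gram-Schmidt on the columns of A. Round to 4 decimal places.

v_1 = (0, 3, -4); ‖v_1‖ = 5.0000, so q_1 = (0.0000, 0.6000, -0.8000).

q_1 = (0.0000, 0.6000, -0.8000)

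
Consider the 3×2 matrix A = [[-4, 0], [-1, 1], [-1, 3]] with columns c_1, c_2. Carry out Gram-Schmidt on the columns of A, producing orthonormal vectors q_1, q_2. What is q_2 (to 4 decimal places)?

q_2 = (-0.2945, 0.2577, 0.9203)

c_1 = (-4, -1, -1); ‖c_1‖ = 4.2426, so q_1 = (-0.9428, -0.2357, -0.2357).
q_1·c_2 = (-0.9428)·0 + (-0.2357)·1 + (-0.2357)·3 = -0.9428.
u_2 = c_2 + 0.9428·q_1 = (-0.8889, 0.7778, 2.7778).
‖u_2‖ = 3.0185, so q_2 = (-0.2945, 0.2577, 0.9203).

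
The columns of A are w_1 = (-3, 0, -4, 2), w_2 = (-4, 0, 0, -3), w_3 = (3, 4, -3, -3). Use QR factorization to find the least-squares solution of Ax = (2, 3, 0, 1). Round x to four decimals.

q_1 = w_1/‖w_1‖ = (-3, 0, -4, 2)/5.3852 = (-0.5571, 0.0000, -0.7428, 0.3714).
r_{12} = q_1·w_2 = 1.1142.
u_2 = w_2 − 1.1142·q_1 = (-3.3793, 0.0000, 0.8276, -3.4138).
‖u_2‖ = 4.8743, so q_2 = (-0.6933, 0.0000, 0.1698, -0.7004).
r_{13} = q_1·w_3 = -0.5571; r_{23} = q_2·w_3 = -0.4881.
u_3 = w_3 + 0.5571·q_1 + 0.4881·q_2 = (2.3512, 4.0000, -3.3309, -3.1350).
‖u_3‖ = 6.5155, so q_3 = (0.3609, 0.6139, -0.5112, -0.4812).
Qᵀb = (-0.7428, -2.0870, 2.0823).
Back-substitute: x_3 = 2.0823/6.5155 = 0.3196.
x_2 = (-2.0870 + 0.4881·0.3196)/4.8743 = -0.3962.
x_1 = (-0.7428 − 1.1142·(-0.3962) + 0.5571·0.3196)/5.3852 = -0.0229.

x = (-0.0229, -0.3962, 0.3196)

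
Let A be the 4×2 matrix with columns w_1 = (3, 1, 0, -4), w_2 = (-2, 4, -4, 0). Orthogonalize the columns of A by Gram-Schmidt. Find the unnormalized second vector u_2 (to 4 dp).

w_1 = (3, 1, 0, -4); ‖w_1‖ = 5.0990, so q_1 = (0.5883, 0.1961, 0.0000, -0.7845).
q_1·w_2 = 0.5883·(-2) + 0.1961·4 + 0.0000·(-4) + (-0.7845)·0 = -0.3922.
u_2 = w_2 + 0.3922·q_1 = (-1.7692, 4.0769, -4.0000, -0.3077).

u_2 = (-1.7692, 4.0769, -4.0000, -0.3077)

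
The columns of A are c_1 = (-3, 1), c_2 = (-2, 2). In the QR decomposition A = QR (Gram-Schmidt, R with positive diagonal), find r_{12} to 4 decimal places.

r_{12} = 2.5298

c_1 = (-3, 1); ‖c_1‖ = 3.1623, so q_1 = (-0.9487, 0.3162).
r_{12} = q_1·c_2 = 2.5298.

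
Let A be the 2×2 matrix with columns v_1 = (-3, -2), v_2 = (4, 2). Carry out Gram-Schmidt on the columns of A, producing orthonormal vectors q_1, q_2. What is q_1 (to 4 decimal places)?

v_1 = (-3, -2); ‖v_1‖ = 3.6056, so q_1 = (-0.8321, -0.5547).

q_1 = (-0.8321, -0.5547)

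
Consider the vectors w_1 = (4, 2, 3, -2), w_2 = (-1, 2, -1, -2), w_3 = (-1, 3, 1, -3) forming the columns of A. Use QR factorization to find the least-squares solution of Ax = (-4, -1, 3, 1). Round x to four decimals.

x = (-1.1905, -3.6667, 2.9048)

e_1 = w_1/‖w_1‖ = (4, 2, 3, -2)/5.7446 = (0.6963, 0.3482, 0.5222, -0.3482).
r_{12} = e_1·w_2 = 0.1741.
u_2 = w_2 − 0.1741·e_1 = (-1.1212, 1.9394, -1.0909, -1.9394).
‖u_2‖ = 3.1575, so e_2 = (-0.3551, 0.6142, -0.3455, -0.6142).
r_{13} = e_1·w_3 = 1.9149; r_{23} = e_2·w_3 = 3.6949.
u_3 = w_3 − 1.9149·e_1 − 3.6949·e_2 = (-1.0213, 0.0638, 1.2766, -0.0638).
‖u_3‖ = 1.6373, so e_3 = (-0.6237, 0.0390, 0.7797, -0.0390).
Qᵀb = (-1.9149, -0.8446, 4.7561).
Back-substitute: x_3 = 4.7561/1.6373 = 2.9048.
x_2 = (-0.8446 − 3.6949·2.9048)/3.1575 = -3.6667.
x_1 = (-1.9149 − 0.1741·(-3.6667) − 1.9149·2.9048)/5.7446 = -1.1905.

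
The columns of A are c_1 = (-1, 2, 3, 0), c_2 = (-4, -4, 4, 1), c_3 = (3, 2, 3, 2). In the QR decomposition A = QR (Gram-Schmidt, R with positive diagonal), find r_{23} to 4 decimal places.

r_{23} = -1.7575

c_1 = (-1, 2, 3, 0); ‖c_1‖ = 3.7417, so q_1 = (-0.2673, 0.5345, 0.8018, 0.0000).
q_1·c_2 = (-0.2673)·(-4) + 0.5345·(-4) + 0.8018·4 + 0.0000·1 = 2.1381.
u_2 = c_2 − 2.1381·q_1 = (-3.4286, -5.1429, 2.2857, 1.0000).
‖u_2‖ = 6.6655, so q_2 = (-0.5144, -0.7716, 0.3429, 0.1500).
r_{23} = q_2·c_3 = -1.7575.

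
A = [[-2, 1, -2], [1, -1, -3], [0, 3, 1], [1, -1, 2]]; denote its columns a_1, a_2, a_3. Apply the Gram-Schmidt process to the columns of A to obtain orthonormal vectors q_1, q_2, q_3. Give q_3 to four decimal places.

q_1 = a_1/‖a_1‖ = (-2, 1, 0, 1)/2.4495 = (-0.8165, 0.4082, 0.0000, 0.4082).
r_{12} = q_1·a_2 = -1.6330.
u_2 = a_2 + 1.6330·q_1 = (-0.3333, -0.3333, 3.0000, -0.3333).
‖u_2‖ = 3.0551, so q_2 = (-0.1091, -0.1091, 0.9820, -0.1091).
r_{13} = q_1·a_3 = 1.2247; r_{23} = q_2·a_3 = 1.3093.
u_3 = a_3 − 1.2247·q_1 − 1.3093·q_2 = (-0.8571, -3.3571, -0.2857, 1.6429).
‖u_3‖ = 3.8452, so q_3 = (-0.2229, -0.8731, -0.0743, 0.4272).

q_3 = (-0.2229, -0.8731, -0.0743, 0.4272)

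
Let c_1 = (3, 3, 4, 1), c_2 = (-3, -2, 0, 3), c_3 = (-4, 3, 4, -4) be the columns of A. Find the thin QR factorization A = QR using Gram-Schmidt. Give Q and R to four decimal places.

Q = [[0.5071, -0.4662, -0.6917], [0.5071, -0.2297, 0.2812], [0.6761, 0.3243, 0.4339], [0.1690, 0.7904, -0.5042]], R = [[5.9161, -2.0284, 1.5213], [0.0000, 4.2292, -0.6891], [0.0000, 0.0000, 7.3628]]

c_1 = (3, 3, 4, 1); ‖c_1‖ = 5.9161, so q_1 = (0.5071, 0.5071, 0.6761, 0.1690).
q_1·c_2 = 0.5071·(-3) + 0.5071·(-2) + 0.6761·0 + 0.1690·3 = -2.0284.
u_2 = c_2 + 2.0284·q_1 = (-1.9714, -0.9714, 1.3714, 3.3429).
‖u_2‖ = 4.2292, so q_2 = (-0.4662, -0.2297, 0.3243, 0.7904).
q_1·c_3 = 0.5071·(-4) + 0.5071·3 + 0.6761·4 + 0.1690·(-4) = 1.5213; q_2·c_3 = (-0.4662)·(-4) + (-0.2297)·3 + 0.3243·4 + 0.7904·(-4) = -0.6891.
u_3 = c_3 − 1.5213·q_1 + 0.6891·q_2 = (-5.0927, 2.0703, 3.1949, -3.7125).
‖u_3‖ = 7.3628, so q_3 = (-0.6917, 0.2812, 0.4339, -0.5042).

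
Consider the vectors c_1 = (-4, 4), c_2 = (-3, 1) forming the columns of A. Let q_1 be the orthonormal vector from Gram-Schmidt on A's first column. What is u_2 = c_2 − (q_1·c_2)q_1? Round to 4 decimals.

u_2 = (-1.0000, -1.0000)

q_1 = c_1/‖c_1‖ = (-4, 4)/5.6569 = (-0.7071, 0.7071).
r_{12} = q_1·c_2 = 2.8284.
u_2 = c_2 − 2.8284·q_1 = (-1.0000, -1.0000).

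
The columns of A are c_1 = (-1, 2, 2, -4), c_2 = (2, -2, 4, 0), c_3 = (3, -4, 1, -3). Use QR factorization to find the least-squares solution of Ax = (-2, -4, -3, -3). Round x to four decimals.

x = (-0.0351, -1.0997, 1.0257)

e_1 = c_1/‖c_1‖ = (-1, 2, 2, -4)/5.0000 = (-0.2000, 0.4000, 0.4000, -0.8000).
r_{12} = e_1·c_2 = 0.4000.
u_2 = c_2 − 0.4000·e_1 = (2.0800, -2.1600, 3.8400, 0.3200).
‖u_2‖ = 4.8826, so e_2 = (0.4260, -0.4424, 0.7865, 0.0655).
r_{13} = e_1·c_3 = 0.6000; r_{23} = e_2·c_3 = 3.6374.
u_3 = c_3 − 0.6000·e_1 − 3.6374·e_2 = (1.5705, -2.6309, -2.1007, -2.7584).
‖u_3‖ = 4.6270, so e_3 = (0.3394, -0.5686, -0.4540, -0.5961).
Qᵀb = (0.0000, -1.6385, 4.7460).
Back-substitute: x_3 = 4.7460/4.6270 = 1.0257.
x_2 = (-1.6385 − 3.6374·1.0257)/4.8826 = -1.0997.
x_1 = (0.0000 − 0.4000·(-1.0997) − 0.6000·1.0257)/5.0000 = -0.0351.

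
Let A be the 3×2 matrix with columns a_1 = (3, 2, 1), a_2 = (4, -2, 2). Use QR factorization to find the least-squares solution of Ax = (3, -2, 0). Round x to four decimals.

x = (-0.1695, 0.7373)

e_1 = a_1/‖a_1‖ = (3, 2, 1)/3.7417 = (0.8018, 0.5345, 0.2673).
r_{12} = e_1·a_2 = 2.6726.
u_2 = a_2 − 2.6726·e_1 = (1.8571, -3.4286, 1.2857).
‖u_2‖ = 4.1057, so e_2 = (0.4523, -0.8351, 0.3132).
Qᵀb = (1.3363, 3.0271).
Back-substitute: x_2 = 3.0271/4.1057 = 0.7373.
x_1 = (1.3363 − 2.6726·0.7373)/3.7417 = -0.1695.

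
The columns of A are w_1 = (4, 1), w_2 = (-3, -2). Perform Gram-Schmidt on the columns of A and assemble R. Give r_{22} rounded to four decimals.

r_{22} = 1.2127

w_1 = (4, 1); ‖w_1‖ = 4.1231, so q_1 = (0.9701, 0.2425).
q_1·w_2 = 0.9701·(-3) + 0.2425·(-2) = -3.3955.
u_2 = w_2 + 3.3955·q_1 = (0.2941, -1.1765).
r_{22} = ‖u_2‖ = 1.2127.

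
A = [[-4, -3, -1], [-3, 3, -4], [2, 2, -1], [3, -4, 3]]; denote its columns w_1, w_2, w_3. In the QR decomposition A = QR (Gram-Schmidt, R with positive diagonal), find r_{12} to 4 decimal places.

r_{12} = -0.8111

w_1 = (-4, -3, 2, 3); ‖w_1‖ = 6.1644, so q_1 = (-0.6489, -0.4867, 0.3244, 0.4867).
r_{12} = q_1·w_2 = -0.8111.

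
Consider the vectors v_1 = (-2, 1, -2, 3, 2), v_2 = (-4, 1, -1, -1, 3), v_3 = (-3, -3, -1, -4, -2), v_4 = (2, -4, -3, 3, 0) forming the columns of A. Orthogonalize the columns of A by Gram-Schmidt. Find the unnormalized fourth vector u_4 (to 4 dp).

u_4 = (1.4342, -2.2820, -0.7592, -0.3294, 2.3101)

v_1 = (-2, 1, -2, 3, 2); ‖v_1‖ = 4.6904, so e_1 = (-0.4264, 0.2132, -0.4264, 0.6396, 0.4264).
e_1·v_2 = (-0.4264)·(-4) + 0.2132·1 + (-0.4264)·(-1) + 0.6396·(-1) + 0.4264·3 = 2.9848.
u_2 = v_2 − 2.9848·e_1 = (-2.7273, 0.3636, 0.2727, -2.9091, 1.7273).
‖u_2‖ = 4.3693, so e_2 = (-0.6242, 0.0832, 0.0624, -0.6658, 0.3953).
e_1·v_3 = (-0.4264)·(-3) + 0.2132·(-3) + (-0.4264)·(-1) + 0.6396·(-4) + 0.4264·(-2) = -2.3452; e_2·v_3 = (-0.6242)·(-3) + 0.0832·(-3) + 0.0624·(-1) + (-0.6658)·(-4) + 0.3953·(-2) = 3.4330.
u_3 = v_3 + 2.3452·e_1 − 3.4330·e_2 = (-1.8571, -2.7857, -2.2143, -0.2143, -2.3571).
‖u_3‖ = 4.6599, so e_3 = (-0.3985, -0.5978, -0.4752, -0.0460, -0.5058).
e_1·v_4 = (-0.4264)·2 + 0.2132·(-4) + (-0.4264)·(-3) + 0.6396·3 + 0.4264·0 = 1.4924; e_2·v_4 = (-0.6242)·2 + 0.0832·(-4) + 0.0624·(-3) + (-0.6658)·3 + 0.3953·0 = -3.7659; e_3·v_4 = (-0.3985)·2 + (-0.5978)·(-4) + (-0.4752)·(-3) + (-0.0460)·3 + (-0.5058)·0 = 2.8818.
u_4 = v_4 − 1.4924·e_1 + 3.7659·e_2 − 2.8818·e_3 = (1.4342, -2.2820, -0.7592, -0.3294, 2.3101).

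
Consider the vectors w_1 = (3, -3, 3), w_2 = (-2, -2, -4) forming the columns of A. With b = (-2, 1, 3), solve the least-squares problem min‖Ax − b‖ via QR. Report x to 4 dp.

x = (-0.2381, -0.5357)

w_1 = (3, -3, 3); ‖w_1‖ = 5.1962, so e_1 = (0.5774, -0.5774, 0.5774).
e_1·w_2 = 0.5774·(-2) + (-0.5774)·(-2) + 0.5774·(-4) = -2.3094.
u_2 = w_2 + 2.3094·e_1 = (-0.6667, -3.3333, -2.6667).
‖u_2‖ = 4.3205, so e_2 = (-0.1543, -0.7715, -0.6172).
Qᵀb = (0.0000, -2.3146).
Back-substitute: x_2 = -2.3146/4.3205 = -0.5357.
x_1 = (0.0000 + 2.3094·(-0.5357))/5.1962 = -0.2381.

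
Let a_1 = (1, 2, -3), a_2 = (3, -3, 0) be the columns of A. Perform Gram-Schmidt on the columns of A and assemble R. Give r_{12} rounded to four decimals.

q_1 = a_1/‖a_1‖ = (1, 2, -3)/3.7417 = (0.2673, 0.5345, -0.8018).
r_{12} = q_1·a_2 = -0.8018.

r_{12} = -0.8018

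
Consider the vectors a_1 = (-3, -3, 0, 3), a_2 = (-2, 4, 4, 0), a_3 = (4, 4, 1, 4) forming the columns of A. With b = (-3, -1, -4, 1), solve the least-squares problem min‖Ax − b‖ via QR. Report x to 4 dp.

x = (0.4268, -0.2654, -0.1570)

a_1 = (-3, -3, 0, 3); ‖a_1‖ = 5.1962, so q_1 = (-0.5774, -0.5774, 0.0000, 0.5774).
q_1·a_2 = (-0.5774)·(-2) + (-0.5774)·4 + 0.0000·4 + 0.5774·0 = -1.1547.
u_2 = a_2 + 1.1547·q_1 = (-2.6667, 3.3333, 4.0000, 0.6667).
‖u_2‖ = 5.8878, so q_2 = (-0.4529, 0.5661, 0.6794, 0.1132).
q_1·a_3 = (-0.5774)·4 + (-0.5774)·4 + 0.0000·1 + 0.5774·4 = -2.3094; q_2·a_3 = (-0.4529)·4 + 0.5661·4 + 0.6794·1 + 0.1132·4 = 1.5852.
u_3 = a_3 + 2.3094·q_1 − 1.5852·q_2 = (3.3846, 1.7692, -0.0769, 5.1538).
‖u_3‖ = 6.4151, so q_3 = (0.5276, 0.2758, -0.0120, 0.8034).
Qᵀb = (2.8868, -1.8116, -1.0072).
Back-substitute: x_3 = -1.0072/6.4151 = -0.1570.
x_2 = (-1.8116 − 1.5852·(-0.1570))/5.8878 = -0.2654.
x_1 = (2.8868 + 1.1547·(-0.2654) + 2.3094·(-0.1570))/5.1962 = 0.4268.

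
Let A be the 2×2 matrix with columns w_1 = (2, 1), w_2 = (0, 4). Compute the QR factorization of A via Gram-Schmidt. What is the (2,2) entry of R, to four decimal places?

w_1 = (2, 1); ‖w_1‖ = 2.2361, so e_1 = (0.8944, 0.4472).
e_1·w_2 = 0.8944·0 + 0.4472·4 = 1.7889.
u_2 = w_2 − 1.7889·e_1 = (-1.6000, 3.2000).
r_{22} = ‖u_2‖ = 3.5777.

r_{22} = 3.5777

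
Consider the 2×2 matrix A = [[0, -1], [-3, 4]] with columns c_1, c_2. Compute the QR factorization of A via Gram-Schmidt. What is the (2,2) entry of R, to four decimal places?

q_1 = c_1/‖c_1‖ = (0, -3)/3.0000 = (0.0000, -1.0000).
r_{12} = q_1·c_2 = -4.0000.
u_2 = c_2 + 4.0000·q_1 = (-1.0000, 0.0000).
r_{22} = ‖u_2‖ = 1.0000.

r_{22} = 1.0000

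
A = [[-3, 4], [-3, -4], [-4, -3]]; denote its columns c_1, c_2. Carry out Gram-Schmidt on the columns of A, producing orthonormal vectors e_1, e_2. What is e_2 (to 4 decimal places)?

c_1 = (-3, -3, -4); ‖c_1‖ = 5.8310, so e_1 = (-0.5145, -0.5145, -0.6860).
e_1·c_2 = (-0.5145)·4 + (-0.5145)·(-4) + (-0.6860)·(-3) = 2.0580.
u_2 = c_2 − 2.0580·e_1 = (5.0588, -2.9412, -1.5882).
‖u_2‖ = 6.0634, so e_2 = (0.8343, -0.4851, -0.2619).

e_2 = (0.8343, -0.4851, -0.2619)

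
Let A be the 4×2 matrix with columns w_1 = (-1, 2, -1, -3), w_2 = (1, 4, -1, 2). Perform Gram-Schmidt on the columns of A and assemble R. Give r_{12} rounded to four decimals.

r_{12} = 0.5164

q_1 = w_1/‖w_1‖ = (-1, 2, -1, -3)/3.8730 = (-0.2582, 0.5164, -0.2582, -0.7746).
r_{12} = q_1·w_2 = 0.5164.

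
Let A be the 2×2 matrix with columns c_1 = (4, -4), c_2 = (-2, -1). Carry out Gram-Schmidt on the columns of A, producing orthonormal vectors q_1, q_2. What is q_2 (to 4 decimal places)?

c_1 = (4, -4); ‖c_1‖ = 5.6569, so q_1 = (0.7071, -0.7071).
q_1·c_2 = 0.7071·(-2) + (-0.7071)·(-1) = -0.7071.
u_2 = c_2 + 0.7071·q_1 = (-1.5000, -1.5000).
‖u_2‖ = 2.1213, so q_2 = (-0.7071, -0.7071).

q_2 = (-0.7071, -0.7071)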